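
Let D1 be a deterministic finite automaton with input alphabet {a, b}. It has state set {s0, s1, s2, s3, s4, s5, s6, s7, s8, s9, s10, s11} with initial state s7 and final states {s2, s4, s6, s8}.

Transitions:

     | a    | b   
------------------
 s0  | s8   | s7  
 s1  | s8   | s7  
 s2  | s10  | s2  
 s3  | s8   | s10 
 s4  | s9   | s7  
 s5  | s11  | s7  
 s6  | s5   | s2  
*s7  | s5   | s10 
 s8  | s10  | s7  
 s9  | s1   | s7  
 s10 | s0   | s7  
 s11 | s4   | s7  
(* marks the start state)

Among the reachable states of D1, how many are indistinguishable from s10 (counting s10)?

First remove the unreachable states {s2,s3,s6}; 9 states remain.
P0 = {s4,s8} | {s0,s1,s5,s7,s9,s10,s11}.
On input a, block {s0,s1,s5,s7,s9,s10,s11} splits into {s5,s7,s9,s10} and {s0,s1,s11}.
Split {s5,s7,s9,s10} by δ(·,a) → {s5,s9,s10} and {s7}.
No further refinement is possible. Final partition (4 blocks): {s4,s8} | {s5,s9,s10} | {s0,s1,s11} | {s7}.
State s10 belongs to the block {s5,s9,s10}, which has 3 states.

3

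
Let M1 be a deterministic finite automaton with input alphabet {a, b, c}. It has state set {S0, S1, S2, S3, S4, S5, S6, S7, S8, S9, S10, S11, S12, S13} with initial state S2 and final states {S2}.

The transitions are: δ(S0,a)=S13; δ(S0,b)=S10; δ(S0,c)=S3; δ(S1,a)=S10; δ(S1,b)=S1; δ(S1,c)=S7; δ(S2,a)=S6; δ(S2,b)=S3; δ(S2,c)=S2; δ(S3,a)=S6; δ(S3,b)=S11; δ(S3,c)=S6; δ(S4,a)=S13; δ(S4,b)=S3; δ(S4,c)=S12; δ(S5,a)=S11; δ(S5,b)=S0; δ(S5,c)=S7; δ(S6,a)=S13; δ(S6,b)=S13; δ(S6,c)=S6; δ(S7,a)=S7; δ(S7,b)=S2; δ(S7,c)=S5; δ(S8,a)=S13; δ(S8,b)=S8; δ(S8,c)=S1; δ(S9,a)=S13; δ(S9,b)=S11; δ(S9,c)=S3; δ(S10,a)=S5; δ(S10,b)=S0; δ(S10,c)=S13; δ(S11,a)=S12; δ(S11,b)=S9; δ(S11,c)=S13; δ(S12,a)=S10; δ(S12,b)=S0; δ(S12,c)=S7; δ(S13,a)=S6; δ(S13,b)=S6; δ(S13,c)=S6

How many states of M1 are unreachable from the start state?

3

Starting at S2 and following transitions, the reachable set is {S0, S2, S3, S5, S6, S7, S9, S10, S11, S12, S13}. That leaves S1, S4, S8 unreachable — 3 in total.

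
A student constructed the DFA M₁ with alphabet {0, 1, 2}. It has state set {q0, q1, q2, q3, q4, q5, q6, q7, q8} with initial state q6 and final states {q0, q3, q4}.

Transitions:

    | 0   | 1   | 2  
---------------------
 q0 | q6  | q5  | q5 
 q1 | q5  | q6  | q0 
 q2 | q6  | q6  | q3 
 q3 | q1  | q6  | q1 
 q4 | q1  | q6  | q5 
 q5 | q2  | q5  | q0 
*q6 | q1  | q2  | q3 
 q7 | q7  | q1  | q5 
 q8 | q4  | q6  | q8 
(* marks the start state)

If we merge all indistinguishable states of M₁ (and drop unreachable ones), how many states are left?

States {q4,q7,q8} cannot be reached from the start state, so discard them.
P0 = {q0,q3} | {q1,q2,q5,q6}.
The partition is now stable with 2 blocks: {q0,q3} | {q1,q2,q5,q6}.

2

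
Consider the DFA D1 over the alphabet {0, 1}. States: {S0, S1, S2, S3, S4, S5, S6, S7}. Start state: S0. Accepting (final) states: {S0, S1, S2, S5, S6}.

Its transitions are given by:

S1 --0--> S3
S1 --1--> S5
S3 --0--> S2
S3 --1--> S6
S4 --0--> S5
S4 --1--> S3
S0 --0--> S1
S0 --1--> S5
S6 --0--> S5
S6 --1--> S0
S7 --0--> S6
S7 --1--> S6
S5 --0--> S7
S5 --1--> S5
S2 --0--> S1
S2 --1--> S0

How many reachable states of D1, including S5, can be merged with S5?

First remove the unreachable states {S4}; 7 states remain.
P0 = {S0,S1,S2,S5,S6} | {S3,S7}.
Split {S0,S1,S2,S5,S6} by δ(·,0) → {S0,S2,S6} and {S1,S5}.
On input 1, block {S0,S2,S6} splits into {S2,S6} and {S0}.
Stable partition: {S2,S6} | {S3,S7} | {S1,S5} | {S0} — 4 equivalence classes.
State S5 belongs to the block {S1,S5}, which has 2 states.

2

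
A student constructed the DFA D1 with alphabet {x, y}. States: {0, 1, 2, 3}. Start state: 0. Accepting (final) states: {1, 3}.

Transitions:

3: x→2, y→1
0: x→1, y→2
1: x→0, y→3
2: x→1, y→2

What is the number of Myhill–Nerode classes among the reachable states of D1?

2

All states are reachable from the start state.
P0 = {1,3} | {0,2}.
The partition is now stable with 2 blocks: {1,3} | {0,2}.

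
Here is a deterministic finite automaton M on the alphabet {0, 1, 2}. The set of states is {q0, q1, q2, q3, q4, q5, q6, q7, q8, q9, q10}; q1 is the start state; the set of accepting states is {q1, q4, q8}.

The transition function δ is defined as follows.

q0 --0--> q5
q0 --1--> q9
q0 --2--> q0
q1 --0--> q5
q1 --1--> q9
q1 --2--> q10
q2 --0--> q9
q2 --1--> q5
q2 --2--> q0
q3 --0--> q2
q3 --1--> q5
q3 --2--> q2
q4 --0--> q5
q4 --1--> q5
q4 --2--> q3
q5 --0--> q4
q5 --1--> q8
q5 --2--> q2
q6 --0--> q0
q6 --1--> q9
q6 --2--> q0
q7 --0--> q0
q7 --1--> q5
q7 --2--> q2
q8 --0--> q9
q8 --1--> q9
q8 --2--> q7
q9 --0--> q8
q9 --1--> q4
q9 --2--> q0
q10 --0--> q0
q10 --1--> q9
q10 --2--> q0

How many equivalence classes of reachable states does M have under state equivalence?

States {q6} cannot be reached from the start state, so discard them.
Start with accepting vs non-accepting: {q1,q4,q8} | {q0,q2,q3,q5,q7,q9,q10}.
Split {q0,q2,q3,q5,q7,q9,q10} by δ(·,0) → {q0,q2,q3,q7,q10} and {q5,q9}.
On input 0, block {q0,q2,q3,q7,q10} splits into {q3,q7,q10} and {q0,q2}.
Stable partition: {q1,q4,q8} | {q3,q7,q10} | {q5,q9} | {q0,q2} — 4 equivalence classes.

4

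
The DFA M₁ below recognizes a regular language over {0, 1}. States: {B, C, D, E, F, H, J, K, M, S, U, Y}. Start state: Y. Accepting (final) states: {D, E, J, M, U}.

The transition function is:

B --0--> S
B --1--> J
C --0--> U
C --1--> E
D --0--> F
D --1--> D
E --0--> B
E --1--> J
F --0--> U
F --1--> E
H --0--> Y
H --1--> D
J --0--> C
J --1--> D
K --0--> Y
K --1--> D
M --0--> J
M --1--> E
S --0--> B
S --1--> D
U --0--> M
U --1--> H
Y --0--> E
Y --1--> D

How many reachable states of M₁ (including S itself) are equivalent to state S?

States {K} cannot be reached from the start state, so discard them.
Start with accepting vs non-accepting: {D,E,J,M,U} | {B,C,F,H,S,Y}.
Split {D,E,J,M,U} by δ(·,0) → {D,E,J} and {M,U}.
Split {B,C,F,H,S,Y} by δ(·,0) → {B,H,S} and {C,F} and {Y}.
On input 0, block {D,E,J} splits into {D,J} and {E}.
Split {B,H,S} by δ(·,0) → {B,S} and {H}.
On input 0, block {M,U} splits into {U} and {M}.
No further refinement is possible. Final partition (8 blocks): {D,J} | {B,S} | {U} | {C,F} | {Y} | {E} | {H} | {M}.
The equivalence class containing S is {B,S}, of size 2.

2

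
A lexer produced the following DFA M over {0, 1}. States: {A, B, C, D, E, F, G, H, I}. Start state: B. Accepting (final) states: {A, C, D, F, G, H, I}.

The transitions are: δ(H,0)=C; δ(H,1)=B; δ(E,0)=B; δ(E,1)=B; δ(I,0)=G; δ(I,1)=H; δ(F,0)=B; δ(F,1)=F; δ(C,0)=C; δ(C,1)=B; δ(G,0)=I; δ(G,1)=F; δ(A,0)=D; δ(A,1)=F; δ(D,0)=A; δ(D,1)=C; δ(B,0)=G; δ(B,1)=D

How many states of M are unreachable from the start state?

Starting at B and following transitions, the reachable set is {A, B, C, D, F, G, H, I}. That leaves E unreachable — 1 in total.

1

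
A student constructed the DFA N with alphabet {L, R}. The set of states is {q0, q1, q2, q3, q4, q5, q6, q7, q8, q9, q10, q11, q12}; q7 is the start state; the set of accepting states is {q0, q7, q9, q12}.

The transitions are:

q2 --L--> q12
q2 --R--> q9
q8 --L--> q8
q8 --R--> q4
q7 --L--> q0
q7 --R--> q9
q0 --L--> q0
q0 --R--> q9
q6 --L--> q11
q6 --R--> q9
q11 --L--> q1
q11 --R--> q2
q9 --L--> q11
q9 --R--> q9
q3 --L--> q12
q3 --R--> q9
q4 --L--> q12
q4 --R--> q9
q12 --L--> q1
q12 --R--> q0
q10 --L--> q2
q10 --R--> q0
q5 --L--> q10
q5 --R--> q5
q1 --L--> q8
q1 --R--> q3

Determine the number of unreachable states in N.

BFS from q7 reaches {q0, q1, q2, q3, q4, q7, q8, q9, q11, q12}; the 3 state(s) q5, q6, q10 are never visited.

3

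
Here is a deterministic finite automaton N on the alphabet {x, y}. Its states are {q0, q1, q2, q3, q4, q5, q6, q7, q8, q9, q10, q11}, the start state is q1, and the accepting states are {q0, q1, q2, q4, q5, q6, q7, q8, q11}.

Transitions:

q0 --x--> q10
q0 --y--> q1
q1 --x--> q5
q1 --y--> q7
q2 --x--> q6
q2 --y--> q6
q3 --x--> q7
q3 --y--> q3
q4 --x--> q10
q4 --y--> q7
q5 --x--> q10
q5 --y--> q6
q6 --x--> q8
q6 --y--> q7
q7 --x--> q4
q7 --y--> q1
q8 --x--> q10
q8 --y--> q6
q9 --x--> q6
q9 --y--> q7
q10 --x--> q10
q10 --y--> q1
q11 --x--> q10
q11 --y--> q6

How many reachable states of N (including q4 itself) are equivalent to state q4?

3

States {q0,q2,q3,q9,q11} cannot be reached from the start state, so discard them.
Start with accepting vs non-accepting: {q1,q4,q5,q6,q7,q8} | {q10}.
Refine {q1,q4,q5,q6,q7,q8} on symbol x: members go to different blocks, giving {q1,q6,q7} and {q4,q5,q8}.
No further refinement is possible. Final partition (3 blocks): {q1,q6,q7} | {q10} | {q4,q5,q8}.
The equivalence class containing q4 is {q4,q5,q8}, of size 3.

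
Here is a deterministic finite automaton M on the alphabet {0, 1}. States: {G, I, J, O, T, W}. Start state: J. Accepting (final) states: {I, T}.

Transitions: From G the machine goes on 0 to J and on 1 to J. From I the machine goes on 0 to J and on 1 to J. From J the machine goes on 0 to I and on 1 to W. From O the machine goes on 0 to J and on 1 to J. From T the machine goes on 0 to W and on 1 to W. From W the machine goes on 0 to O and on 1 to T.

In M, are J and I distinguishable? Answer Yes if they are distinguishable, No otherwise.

Yes

States {G} cannot be reached from the start state, so discard them.
P0 = {I,T} | {J,O,W}.
Split {J,O,W} by δ(·,0) → {O,W} and {J}.
On input 0, block {I,T} splits into {T} and {I}.
On input 0, block {O,W} splits into {W} and {O}.
No further refinement is possible. Final partition (5 blocks): {T} | {W} | {J} | {I} | {O}.
J and I end up in different blocks, so they are distinguishable. For instance, the string 'ε' is accepted from only I.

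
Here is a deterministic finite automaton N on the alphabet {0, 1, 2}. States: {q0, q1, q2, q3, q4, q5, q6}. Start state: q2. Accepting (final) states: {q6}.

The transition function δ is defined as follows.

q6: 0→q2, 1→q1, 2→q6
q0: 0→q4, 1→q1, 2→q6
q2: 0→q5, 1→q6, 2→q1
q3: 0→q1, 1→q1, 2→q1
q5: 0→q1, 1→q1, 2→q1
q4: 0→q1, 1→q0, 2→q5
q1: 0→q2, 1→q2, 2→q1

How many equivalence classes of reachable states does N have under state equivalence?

4

Reachable states from the start: {q1,q2,q5,q6}. Unreachable: {q0,q3,q4} — drop them.
Start with accepting vs non-accepting: {q6} | {q1,q2,q5}.
Refine {q1,q2,q5} on symbol 1: members go to different blocks, giving {q1,q5} and {q2}.
Split {q1,q5} by δ(·,0) → {q1} and {q5}.
Stable partition: {q6} | {q1} | {q2} | {q5} — 4 equivalence classes.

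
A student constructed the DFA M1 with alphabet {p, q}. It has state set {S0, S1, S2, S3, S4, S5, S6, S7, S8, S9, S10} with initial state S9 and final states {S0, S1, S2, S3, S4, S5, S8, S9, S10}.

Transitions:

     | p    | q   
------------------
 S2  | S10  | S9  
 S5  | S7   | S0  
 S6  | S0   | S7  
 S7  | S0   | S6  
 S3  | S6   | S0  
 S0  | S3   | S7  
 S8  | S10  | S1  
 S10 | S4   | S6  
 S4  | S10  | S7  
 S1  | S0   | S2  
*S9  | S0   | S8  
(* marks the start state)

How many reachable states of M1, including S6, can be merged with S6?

2

Reachable states from the start: {S0,S1,S2,S3,S4,S6,S7,S8,S9,S10}. Unreachable: {S5} — drop them.
P0 = {S0,S1,S2,S3,S4,S8,S9,S10} | {S6,S7}.
Split {S0,S1,S2,S3,S4,S8,S9,S10} by δ(·,p) → {S0,S1,S2,S4,S8,S9,S10} and {S3}.
On input p, block {S0,S1,S2,S4,S8,S9,S10} splits into {S1,S2,S4,S8,S9,S10} and {S0}.
Refine {S1,S2,S4,S8,S9,S10} on symbol p: members go to different blocks, giving {S2,S4,S8,S10} and {S1,S9}.
On input q, block {S2,S4,S8,S10} splits into {S2,S8} and {S4,S10}.
No further refinement is possible. Final partition (6 blocks): {S2,S8} | {S6,S7} | {S3} | {S0} | {S1,S9} | {S4,S10}.
State S6 belongs to the block {S6,S7}, which has 2 states.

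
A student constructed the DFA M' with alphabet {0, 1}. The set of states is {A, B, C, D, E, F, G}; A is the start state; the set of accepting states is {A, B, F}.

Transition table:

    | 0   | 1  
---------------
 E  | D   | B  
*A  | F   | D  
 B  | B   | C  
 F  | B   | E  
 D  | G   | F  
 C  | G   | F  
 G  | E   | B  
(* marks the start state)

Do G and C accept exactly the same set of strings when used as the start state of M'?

Start with accepting vs non-accepting: {A,B,F} | {C,D,E,G}.
No further refinement is possible. Final partition (2 blocks): {A,B,F} | {C,D,E,G}.
G and C lie in the same block of the stable partition, so they are equivalent — no string distinguishes them.

Yes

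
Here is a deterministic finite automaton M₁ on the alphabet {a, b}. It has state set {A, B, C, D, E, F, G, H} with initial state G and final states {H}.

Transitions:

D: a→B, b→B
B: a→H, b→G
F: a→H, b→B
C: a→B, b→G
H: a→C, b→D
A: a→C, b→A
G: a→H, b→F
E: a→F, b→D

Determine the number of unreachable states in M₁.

No path from G leads to A, E; the other 6 states are all reachable.

2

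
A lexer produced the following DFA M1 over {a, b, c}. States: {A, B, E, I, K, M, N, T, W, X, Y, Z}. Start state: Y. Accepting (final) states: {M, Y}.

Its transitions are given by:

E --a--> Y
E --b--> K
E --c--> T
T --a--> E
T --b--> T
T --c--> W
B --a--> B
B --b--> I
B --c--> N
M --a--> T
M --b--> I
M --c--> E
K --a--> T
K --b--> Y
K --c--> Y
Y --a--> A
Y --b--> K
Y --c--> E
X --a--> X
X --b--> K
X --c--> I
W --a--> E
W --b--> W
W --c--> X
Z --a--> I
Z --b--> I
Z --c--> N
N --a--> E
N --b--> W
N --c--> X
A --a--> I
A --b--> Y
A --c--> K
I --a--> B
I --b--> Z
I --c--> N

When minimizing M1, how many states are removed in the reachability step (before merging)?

1

Starting at Y and following transitions, the reachable set is {A, B, E, I, K, N, T, W, X, Y, Z}. That leaves M unreachable — 1 in total.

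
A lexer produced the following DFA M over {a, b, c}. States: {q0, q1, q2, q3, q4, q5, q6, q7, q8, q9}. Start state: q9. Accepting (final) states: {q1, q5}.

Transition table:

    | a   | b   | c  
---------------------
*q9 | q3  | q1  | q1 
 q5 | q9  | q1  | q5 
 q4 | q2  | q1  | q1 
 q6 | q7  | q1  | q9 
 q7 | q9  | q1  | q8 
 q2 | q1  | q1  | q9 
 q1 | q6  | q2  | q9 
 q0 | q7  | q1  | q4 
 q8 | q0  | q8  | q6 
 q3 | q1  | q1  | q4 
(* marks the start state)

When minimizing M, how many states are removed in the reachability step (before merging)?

BFS from q9 reaches {q0, q1, q2, q3, q4, q6, q7, q8, q9}; the 1 state(s) q5 are never visited.

1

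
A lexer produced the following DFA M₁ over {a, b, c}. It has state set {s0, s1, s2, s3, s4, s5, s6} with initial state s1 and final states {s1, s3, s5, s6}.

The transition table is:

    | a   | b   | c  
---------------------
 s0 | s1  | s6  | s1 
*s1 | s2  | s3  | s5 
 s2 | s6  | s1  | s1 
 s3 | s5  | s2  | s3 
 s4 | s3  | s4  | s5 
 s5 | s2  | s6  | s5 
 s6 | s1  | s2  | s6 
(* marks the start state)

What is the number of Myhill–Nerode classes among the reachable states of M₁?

3

First remove the unreachable states {s0,s4}; 5 states remain.
P0 = {s1,s3,s5,s6} | {s2}.
Refine {s1,s3,s5,s6} on symbol a: members go to different blocks, giving {s1,s5} and {s3,s6}.
Stable partition: {s1,s5} | {s2} | {s3,s6} — 3 equivalence classes.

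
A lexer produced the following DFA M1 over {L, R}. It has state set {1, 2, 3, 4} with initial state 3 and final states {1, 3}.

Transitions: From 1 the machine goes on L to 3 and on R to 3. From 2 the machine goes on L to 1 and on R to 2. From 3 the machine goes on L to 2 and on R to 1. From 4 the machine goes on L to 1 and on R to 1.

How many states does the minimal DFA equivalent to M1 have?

First remove the unreachable states {4}; 3 states remain.
P0 = {1,3} | {2}.
Split {1,3} by δ(·,L) → {1} and {3}.
The partition is now stable with 3 blocks: {1} | {2} | {3}.

3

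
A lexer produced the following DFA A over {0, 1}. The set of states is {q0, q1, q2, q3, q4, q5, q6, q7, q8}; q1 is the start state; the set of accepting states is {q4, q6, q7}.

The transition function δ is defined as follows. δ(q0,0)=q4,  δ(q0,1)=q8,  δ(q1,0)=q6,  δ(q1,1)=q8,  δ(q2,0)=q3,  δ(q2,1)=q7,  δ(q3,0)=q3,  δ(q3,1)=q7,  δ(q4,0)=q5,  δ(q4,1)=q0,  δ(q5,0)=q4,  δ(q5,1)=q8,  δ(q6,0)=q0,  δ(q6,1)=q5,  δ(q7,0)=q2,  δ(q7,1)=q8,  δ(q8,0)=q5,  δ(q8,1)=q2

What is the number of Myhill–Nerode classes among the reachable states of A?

5

P0 = {q4,q6,q7} | {q0,q1,q2,q3,q5,q8}.
On input 0, block {q0,q1,q2,q3,q5,q8} splits into {q0,q1,q5} and {q2,q3,q8}.
Refine {q4,q6,q7} on symbol 0: members go to different blocks, giving {q4,q6} and {q7}.
Split {q2,q3,q8} by δ(·,0) → {q2,q3} and {q8}.
No further refinement is possible. Final partition (5 blocks): {q4,q6} | {q0,q1,q5} | {q2,q3} | {q7} | {q8}.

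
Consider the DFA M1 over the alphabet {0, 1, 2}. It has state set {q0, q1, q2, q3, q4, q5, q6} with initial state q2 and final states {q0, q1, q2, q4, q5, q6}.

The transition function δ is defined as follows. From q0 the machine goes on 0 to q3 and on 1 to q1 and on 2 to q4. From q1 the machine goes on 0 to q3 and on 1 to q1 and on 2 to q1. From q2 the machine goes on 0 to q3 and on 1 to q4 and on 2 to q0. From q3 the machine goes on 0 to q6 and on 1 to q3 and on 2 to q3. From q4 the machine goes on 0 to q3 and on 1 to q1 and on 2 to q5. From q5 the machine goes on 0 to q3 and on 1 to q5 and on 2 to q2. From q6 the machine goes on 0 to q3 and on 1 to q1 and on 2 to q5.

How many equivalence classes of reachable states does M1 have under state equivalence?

All states are reachable from the start state.
Initial partition by acceptance: {q0,q1,q2,q4,q5,q6} | {q3}.
No further refinement is possible. Final partition (2 blocks): {q0,q1,q2,q4,q5,q6} | {q3}.

2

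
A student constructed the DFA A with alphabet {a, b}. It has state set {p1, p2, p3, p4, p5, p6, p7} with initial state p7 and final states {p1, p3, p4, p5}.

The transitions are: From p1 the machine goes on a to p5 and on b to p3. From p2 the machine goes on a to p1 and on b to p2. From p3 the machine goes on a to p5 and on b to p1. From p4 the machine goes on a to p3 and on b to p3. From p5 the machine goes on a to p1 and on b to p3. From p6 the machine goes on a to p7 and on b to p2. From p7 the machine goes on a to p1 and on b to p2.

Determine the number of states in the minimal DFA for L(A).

2

First remove the unreachable states {p4,p6}; 5 states remain.
Start with accepting vs non-accepting: {p1,p3,p5} | {p2,p7}.
The partition is now stable with 2 blocks: {p1,p3,p5} | {p2,p7}.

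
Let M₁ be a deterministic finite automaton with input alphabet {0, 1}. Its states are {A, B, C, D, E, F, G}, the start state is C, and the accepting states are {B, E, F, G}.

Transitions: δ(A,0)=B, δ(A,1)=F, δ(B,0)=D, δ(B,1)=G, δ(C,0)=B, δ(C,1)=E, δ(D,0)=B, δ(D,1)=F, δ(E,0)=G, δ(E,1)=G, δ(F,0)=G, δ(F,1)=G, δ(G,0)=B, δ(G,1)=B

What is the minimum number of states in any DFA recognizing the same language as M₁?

First remove the unreachable states {A}; 6 states remain.
Initial partition by acceptance: {B,E,F,G} | {C,D}.
On input 0, block {B,E,F,G} splits into {E,F,G} and {B}.
Refine {E,F,G} on symbol 0: members go to different blocks, giving {E,F} and {G}.
Stable partition: {E,F} | {C,D} | {B} | {G} — 4 equivalence classes.

4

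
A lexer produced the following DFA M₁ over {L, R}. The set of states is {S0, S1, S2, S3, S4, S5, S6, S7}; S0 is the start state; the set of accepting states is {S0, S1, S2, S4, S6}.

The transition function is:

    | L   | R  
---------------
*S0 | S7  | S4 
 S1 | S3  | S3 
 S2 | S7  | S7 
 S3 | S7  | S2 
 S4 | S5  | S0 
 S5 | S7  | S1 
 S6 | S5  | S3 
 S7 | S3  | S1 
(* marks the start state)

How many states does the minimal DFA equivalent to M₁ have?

Reachable states from the start: {S0,S1,S2,S3,S4,S5,S7}. Unreachable: {S6} — drop them.
Start with accepting vs non-accepting: {S0,S1,S2,S4} | {S3,S5,S7}.
Refine {S0,S1,S2,S4} on symbol R: members go to different blocks, giving {S0,S4} and {S1,S2}.
Stable partition: {S0,S4} | {S3,S5,S7} | {S1,S2} — 3 equivalence classes.

3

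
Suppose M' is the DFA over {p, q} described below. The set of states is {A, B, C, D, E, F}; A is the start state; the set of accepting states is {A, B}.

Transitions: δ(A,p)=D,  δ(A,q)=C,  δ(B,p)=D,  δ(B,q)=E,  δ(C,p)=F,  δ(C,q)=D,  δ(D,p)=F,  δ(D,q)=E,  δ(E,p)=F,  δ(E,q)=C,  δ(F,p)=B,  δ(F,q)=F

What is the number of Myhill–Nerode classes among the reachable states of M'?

All states are reachable from the start state.
Start with accepting vs non-accepting: {A,B} | {C,D,E,F}.
Refine {C,D,E,F} on symbol p: members go to different blocks, giving {C,D,E} and {F}.
The partition is now stable with 3 blocks: {A,B} | {C,D,E} | {F}.

3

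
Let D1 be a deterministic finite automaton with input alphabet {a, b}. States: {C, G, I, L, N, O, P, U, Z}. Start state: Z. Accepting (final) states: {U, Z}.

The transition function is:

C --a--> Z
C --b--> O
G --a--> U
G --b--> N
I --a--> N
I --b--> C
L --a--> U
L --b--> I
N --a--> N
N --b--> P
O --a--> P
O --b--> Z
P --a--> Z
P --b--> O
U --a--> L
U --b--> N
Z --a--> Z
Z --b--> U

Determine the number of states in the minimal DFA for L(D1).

First remove the unreachable states {G}; 8 states remain.
Initial partition by acceptance: {U,Z} | {C,I,L,N,O,P}.
On input a, block {U,Z} splits into {Z} and {U}.
Refine {C,I,L,N,O,P} on symbol a: members go to different blocks, giving {I,N,O} and {C,P} and {L}.
Split {I,N,O} by δ(·,a) → {I,N} and {O}.
No further refinement is possible. Final partition (6 blocks): {Z} | {I,N} | {U} | {C,P} | {L} | {O}.

6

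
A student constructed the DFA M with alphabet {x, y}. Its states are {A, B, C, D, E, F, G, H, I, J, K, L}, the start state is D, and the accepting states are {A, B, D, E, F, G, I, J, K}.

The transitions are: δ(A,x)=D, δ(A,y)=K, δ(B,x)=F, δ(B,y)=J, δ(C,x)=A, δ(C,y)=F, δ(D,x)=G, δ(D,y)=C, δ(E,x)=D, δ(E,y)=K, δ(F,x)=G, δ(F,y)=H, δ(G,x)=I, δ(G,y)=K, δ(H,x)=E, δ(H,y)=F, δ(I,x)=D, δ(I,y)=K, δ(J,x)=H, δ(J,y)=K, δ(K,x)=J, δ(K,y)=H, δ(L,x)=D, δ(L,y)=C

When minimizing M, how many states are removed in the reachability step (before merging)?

2

Starting at D and following transitions, the reachable set is {A, C, D, E, F, G, H, I, J, K}. That leaves B, L unreachable — 2 in total.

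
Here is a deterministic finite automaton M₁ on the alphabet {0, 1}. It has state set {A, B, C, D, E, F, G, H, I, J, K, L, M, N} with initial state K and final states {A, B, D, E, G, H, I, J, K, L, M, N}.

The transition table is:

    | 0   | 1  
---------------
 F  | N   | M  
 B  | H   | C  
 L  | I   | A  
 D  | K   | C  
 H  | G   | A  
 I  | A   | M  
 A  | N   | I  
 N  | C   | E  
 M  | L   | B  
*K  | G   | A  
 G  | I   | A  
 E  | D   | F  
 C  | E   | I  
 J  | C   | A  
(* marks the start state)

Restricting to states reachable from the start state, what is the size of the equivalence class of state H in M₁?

2

States {J} cannot be reached from the start state, so discard them.
Start with accepting vs non-accepting: {A,B,D,E,G,H,I,K,L,M,N} | {C,F}.
Split {A,B,D,E,G,H,I,K,L,M,N} by δ(·,0) → {A,B,D,E,G,H,I,K,L,M} and {N}.
Refine {A,B,D,E,G,H,I,K,L,M} on symbol 0: members go to different blocks, giving {B,D,E,G,H,I,K,L,M} and {A}.
On input 0, block {B,D,E,G,H,I,K,L,M} splits into {B,D,E,G,H,K,L,M} and {I}.
Refine {B,D,E,G,H,K,L,M} on symbol 0: members go to different blocks, giving {B,D,E,H,K,M} and {G,L}.
Split {B,D,E,H,K,M} by δ(·,0) → {B,D,E} and {H,K,M}.
Refine {B,D,E} on symbol 0: members go to different blocks, giving {B,D} and {E}.
Split {C,F} by δ(·,0) → {C} and {F}.
Split {H,K,M} by δ(·,1) → {H,K} and {M}.
The partition is now stable with 10 blocks: {B,D} | {C} | {N} | {A} | {I} | {G,L} | {H,K} | {E} | {F} | {M}.
State H belongs to the block {H,K}, which has 2 states.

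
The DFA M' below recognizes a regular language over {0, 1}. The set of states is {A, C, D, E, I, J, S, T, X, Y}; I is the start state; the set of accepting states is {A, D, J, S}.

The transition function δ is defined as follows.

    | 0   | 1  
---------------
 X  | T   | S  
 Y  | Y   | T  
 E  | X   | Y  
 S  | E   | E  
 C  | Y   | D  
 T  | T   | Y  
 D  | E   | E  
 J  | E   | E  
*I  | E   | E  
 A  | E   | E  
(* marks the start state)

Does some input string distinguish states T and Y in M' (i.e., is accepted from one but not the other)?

No

States {A,C,D,J} cannot be reached from the start state, so discard them.
P0 = {S} | {E,I,T,X,Y}.
Split {E,I,T,X,Y} by δ(·,1) → {E,I,T,Y} and {X}.
Refine {E,I,T,Y} on symbol 0: members go to different blocks, giving {I,T,Y} and {E}.
Split {I,T,Y} by δ(·,0) → {T,Y} and {I}.
Stable partition: {S} | {T,Y} | {X} | {E} | {I} — 5 equivalence classes.
T and Y lie in the same block of the stable partition, so they are equivalent — no string distinguishes them.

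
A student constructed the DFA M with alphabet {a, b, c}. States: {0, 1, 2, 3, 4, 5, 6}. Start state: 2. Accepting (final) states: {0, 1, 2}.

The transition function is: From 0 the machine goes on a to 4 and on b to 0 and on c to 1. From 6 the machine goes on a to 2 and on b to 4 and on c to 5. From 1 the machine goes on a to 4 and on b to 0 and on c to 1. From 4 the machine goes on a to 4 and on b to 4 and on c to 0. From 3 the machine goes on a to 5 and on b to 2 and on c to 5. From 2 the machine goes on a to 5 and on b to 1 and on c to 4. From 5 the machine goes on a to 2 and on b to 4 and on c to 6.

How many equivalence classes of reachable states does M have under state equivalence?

4

Reachable states from the start: {0,1,2,4,5,6}. Unreachable: {3} — drop them.
Initial partition by acceptance: {0,1,2} | {4,5,6}.
On input c, block {0,1,2} splits into {0,1} and {2}.
Split {4,5,6} by δ(·,a) → {5,6} and {4}.
No further refinement is possible. Final partition (4 blocks): {0,1} | {5,6} | {2} | {4}.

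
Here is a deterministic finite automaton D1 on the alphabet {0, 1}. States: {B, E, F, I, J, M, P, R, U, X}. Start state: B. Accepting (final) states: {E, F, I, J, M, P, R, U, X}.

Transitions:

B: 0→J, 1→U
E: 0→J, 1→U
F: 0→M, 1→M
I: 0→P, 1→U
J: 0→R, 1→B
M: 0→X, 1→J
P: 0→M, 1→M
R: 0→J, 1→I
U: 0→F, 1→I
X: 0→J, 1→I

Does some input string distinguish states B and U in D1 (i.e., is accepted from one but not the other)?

Yes

States {E} cannot be reached from the start state, so discard them.
Start with accepting vs non-accepting: {F,I,J,M,P,R,U,X} | {B}.
On input 1, block {F,I,J,M,P,R,U,X} splits into {F,I,M,P,R,U,X} and {J}.
On input 0, block {F,I,M,P,R,U,X} splits into {F,I,M,P,U} and {R,X}.
Split {F,I,M,P,U} by δ(·,0) → {F,I,P,U} and {M}.
Split {F,I,P,U} by δ(·,0) → {I,U} and {F,P}.
The partition is now stable with 6 blocks: {I,U} | {B} | {J} | {R,X} | {M} | {F,P}.
B and U end up in different blocks, so they are distinguishable. For instance, the string 'ε' is accepted from only U.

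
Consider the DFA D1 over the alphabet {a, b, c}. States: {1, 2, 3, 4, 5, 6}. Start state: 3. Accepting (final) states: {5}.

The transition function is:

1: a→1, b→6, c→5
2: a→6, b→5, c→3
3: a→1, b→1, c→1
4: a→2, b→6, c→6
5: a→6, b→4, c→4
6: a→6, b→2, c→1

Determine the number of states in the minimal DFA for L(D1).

6

All states are reachable from the start state.
Initial partition by acceptance: {5} | {1,2,3,4,6}.
On input b, block {1,2,3,4,6} splits into {1,3,4,6} and {2}.
Split {1,3,4,6} by δ(·,a) → {1,3,6} and {4}.
Refine {1,3,6} on symbol b: members go to different blocks, giving {1,3} and {6}.
Split {1,3} by δ(·,b) → {1} and {3}.
The partition is now stable with 6 blocks: {5} | {1} | {2} | {4} | {6} | {3}.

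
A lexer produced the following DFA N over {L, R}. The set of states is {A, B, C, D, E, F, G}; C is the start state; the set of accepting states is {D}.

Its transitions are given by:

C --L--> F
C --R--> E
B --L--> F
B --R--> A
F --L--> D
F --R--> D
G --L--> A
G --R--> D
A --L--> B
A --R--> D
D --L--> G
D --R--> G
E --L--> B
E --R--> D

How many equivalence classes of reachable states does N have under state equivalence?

Every state is reachable, so we keep all 7.
Initial partition by acceptance: {D} | {A,B,C,E,F,G}.
Split {A,B,C,E,F,G} by δ(·,L) → {A,B,C,E,G} and {F}.
Refine {A,B,C,E,G} on symbol L: members go to different blocks, giving {A,E,G} and {B,C}.
Refine {A,E,G} on symbol L: members go to different blocks, giving {A,E} and {G}.
The partition is now stable with 5 blocks: {D} | {A,E} | {F} | {B,C} | {G}.

5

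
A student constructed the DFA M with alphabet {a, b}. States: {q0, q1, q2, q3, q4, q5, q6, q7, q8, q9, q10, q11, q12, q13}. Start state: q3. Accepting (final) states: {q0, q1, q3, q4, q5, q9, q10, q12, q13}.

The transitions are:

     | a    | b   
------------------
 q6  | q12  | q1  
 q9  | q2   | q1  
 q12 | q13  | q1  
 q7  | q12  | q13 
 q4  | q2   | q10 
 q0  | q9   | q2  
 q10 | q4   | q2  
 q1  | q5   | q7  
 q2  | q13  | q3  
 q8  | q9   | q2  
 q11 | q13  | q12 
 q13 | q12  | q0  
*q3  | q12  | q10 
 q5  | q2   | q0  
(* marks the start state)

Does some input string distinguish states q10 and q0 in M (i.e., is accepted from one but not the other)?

No

First remove the unreachable states {q6,q8,q11}; 11 states remain.
Start with accepting vs non-accepting: {q0,q1,q3,q4,q5,q9,q10,q12,q13} | {q2,q7}.
On input a, block {q0,q1,q3,q4,q5,q9,q10,q12,q13} splits into {q0,q1,q3,q10,q12,q13} and {q4,q5,q9}.
Refine {q0,q1,q3,q10,q12,q13} on symbol a: members go to different blocks, giving {q0,q1,q10} and {q3,q12,q13}.
No further refinement is possible. Final partition (4 blocks): {q0,q1,q10} | {q2,q7} | {q4,q5,q9} | {q3,q12,q13}.
q10 and q0 lie in the same block of the stable partition, so they are equivalent — no string distinguishes them.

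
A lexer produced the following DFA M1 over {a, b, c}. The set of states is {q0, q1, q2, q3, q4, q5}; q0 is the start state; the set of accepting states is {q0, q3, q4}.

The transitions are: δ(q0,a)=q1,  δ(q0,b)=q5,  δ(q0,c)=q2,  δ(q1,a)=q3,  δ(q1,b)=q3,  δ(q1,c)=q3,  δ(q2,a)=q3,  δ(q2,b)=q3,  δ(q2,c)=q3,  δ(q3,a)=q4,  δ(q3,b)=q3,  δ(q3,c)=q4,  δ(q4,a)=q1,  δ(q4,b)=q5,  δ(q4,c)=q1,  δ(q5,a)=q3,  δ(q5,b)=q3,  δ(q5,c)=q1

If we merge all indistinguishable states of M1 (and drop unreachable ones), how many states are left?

Every state is reachable, so we keep all 6.
Start with accepting vs non-accepting: {q0,q3,q4} | {q1,q2,q5}.
On input a, block {q0,q3,q4} splits into {q0,q4} and {q3}.
On input c, block {q1,q2,q5} splits into {q1,q2} and {q5}.
Stable partition: {q0,q4} | {q1,q2} | {q3} | {q5} — 4 equivalence classes.

4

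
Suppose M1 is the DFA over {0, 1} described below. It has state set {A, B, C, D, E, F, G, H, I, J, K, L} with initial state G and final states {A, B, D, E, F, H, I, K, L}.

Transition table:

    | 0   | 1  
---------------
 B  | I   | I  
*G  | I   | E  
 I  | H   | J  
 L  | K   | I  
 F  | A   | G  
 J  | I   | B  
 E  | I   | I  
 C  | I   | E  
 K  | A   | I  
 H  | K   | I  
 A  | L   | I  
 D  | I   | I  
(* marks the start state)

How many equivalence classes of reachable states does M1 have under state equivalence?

4

States {C,D,F} cannot be reached from the start state, so discard them.
P0 = {A,B,E,H,I,K,L} | {G,J}.
On input 1, block {A,B,E,H,I,K,L} splits into {A,B,E,H,K,L} and {I}.
Refine {A,B,E,H,K,L} on symbol 0: members go to different blocks, giving {A,H,K,L} and {B,E}.
No further refinement is possible. Final partition (4 blocks): {A,H,K,L} | {G,J} | {I} | {B,E}.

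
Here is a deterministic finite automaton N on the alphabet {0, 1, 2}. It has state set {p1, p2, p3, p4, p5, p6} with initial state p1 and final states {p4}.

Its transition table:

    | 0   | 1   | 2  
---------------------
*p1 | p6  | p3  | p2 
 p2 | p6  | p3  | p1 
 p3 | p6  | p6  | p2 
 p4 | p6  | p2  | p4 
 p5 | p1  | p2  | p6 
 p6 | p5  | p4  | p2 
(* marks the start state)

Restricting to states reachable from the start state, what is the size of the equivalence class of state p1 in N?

2

Every state is reachable, so we keep all 6.
P0 = {p4} | {p1,p2,p3,p5,p6}.
On input 1, block {p1,p2,p3,p5,p6} splits into {p1,p2,p3,p5} and {p6}.
Refine {p1,p2,p3,p5} on symbol 0: members go to different blocks, giving {p1,p2,p3} and {p5}.
Refine {p1,p2,p3} on symbol 1: members go to different blocks, giving {p1,p2} and {p3}.
Stable partition: {p4} | {p1,p2} | {p6} | {p5} | {p3} — 5 equivalence classes.
State p1 belongs to the block {p1,p2}, which has 2 states.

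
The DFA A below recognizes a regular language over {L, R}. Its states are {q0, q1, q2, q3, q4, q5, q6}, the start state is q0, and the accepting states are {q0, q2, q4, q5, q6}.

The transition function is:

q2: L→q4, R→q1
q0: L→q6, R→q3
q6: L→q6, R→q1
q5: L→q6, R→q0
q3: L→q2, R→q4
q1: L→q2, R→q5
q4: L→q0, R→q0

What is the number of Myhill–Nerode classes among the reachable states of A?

P0 = {q0,q2,q4,q5,q6} | {q1,q3}.
Split {q0,q2,q4,q5,q6} by δ(·,R) → {q0,q2,q6} and {q4,q5}.
Refine {q0,q2,q6} on symbol L: members go to different blocks, giving {q0,q6} and {q2}.
No further refinement is possible. Final partition (4 blocks): {q0,q6} | {q1,q3} | {q4,q5} | {q2}.

4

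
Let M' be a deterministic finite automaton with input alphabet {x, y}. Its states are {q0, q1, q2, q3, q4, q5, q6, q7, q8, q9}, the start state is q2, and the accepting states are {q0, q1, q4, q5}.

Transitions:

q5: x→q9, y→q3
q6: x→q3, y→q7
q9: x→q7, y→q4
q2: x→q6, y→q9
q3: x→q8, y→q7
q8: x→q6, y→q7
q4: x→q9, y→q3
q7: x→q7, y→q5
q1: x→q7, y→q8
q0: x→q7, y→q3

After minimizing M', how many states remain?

States {q0,q1} cannot be reached from the start state, so discard them.
Initial partition by acceptance: {q4,q5} | {q2,q3,q6,q7,q8,q9}.
On input y, block {q2,q3,q6,q7,q8,q9} splits into {q2,q3,q6,q8} and {q7,q9}.
The partition is now stable with 3 blocks: {q4,q5} | {q2,q3,q6,q8} | {q7,q9}.

3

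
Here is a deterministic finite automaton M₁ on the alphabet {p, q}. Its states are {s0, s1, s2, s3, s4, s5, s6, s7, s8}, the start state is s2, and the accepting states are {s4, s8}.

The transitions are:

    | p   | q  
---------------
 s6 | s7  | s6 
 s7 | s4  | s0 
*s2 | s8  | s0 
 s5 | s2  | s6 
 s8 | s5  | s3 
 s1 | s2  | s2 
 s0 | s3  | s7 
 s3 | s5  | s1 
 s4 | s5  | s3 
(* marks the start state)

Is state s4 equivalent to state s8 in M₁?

Initial partition by acceptance: {s4,s8} | {s0,s1,s2,s3,s5,s6,s7}.
Refine {s0,s1,s2,s3,s5,s6,s7} on symbol p: members go to different blocks, giving {s0,s1,s3,s5,s6} and {s2,s7}.
Split {s0,s1,s3,s5,s6} by δ(·,p) → {s1,s5,s6} and {s0,s3}.
Split {s1,s5,s6} by δ(·,q) → {s5,s6} and {s1}.
Split {s0,s3} by δ(·,p) → {s0} and {s3}.
Stable partition: {s4,s8} | {s5,s6} | {s2,s7} | {s0} | {s1} | {s3} — 6 equivalence classes.
s4 and s8 lie in the same block of the stable partition, so they are equivalent — no string distinguishes them.

Yes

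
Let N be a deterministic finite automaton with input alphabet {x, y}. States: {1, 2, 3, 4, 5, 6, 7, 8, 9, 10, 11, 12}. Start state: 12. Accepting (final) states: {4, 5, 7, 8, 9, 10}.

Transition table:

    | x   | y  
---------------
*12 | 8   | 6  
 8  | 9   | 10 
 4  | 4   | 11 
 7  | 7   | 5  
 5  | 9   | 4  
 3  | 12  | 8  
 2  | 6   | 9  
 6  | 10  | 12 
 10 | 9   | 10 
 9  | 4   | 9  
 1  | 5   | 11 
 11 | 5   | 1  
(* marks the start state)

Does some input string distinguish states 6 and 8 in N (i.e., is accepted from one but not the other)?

Yes

States {2,3,7} cannot be reached from the start state, so discard them.
P0 = {4,5,8,9,10} | {1,6,11,12}.
Refine {4,5,8,9,10} on symbol y: members go to different blocks, giving {5,8,9,10} and {4}.
On input x, block {5,8,9,10} splits into {5,8,10} and {9}.
Refine {5,8,10} on symbol y: members go to different blocks, giving {8,10} and {5}.
Split {1,6,11,12} by δ(·,x) → {1,11} and {6,12}.
Stable partition: {8,10} | {1,11} | {4} | {9} | {5} | {6,12} — 6 equivalence classes.
6 and 8 end up in different blocks, so they are distinguishable. For instance, the string 'ε' is accepted from only 8.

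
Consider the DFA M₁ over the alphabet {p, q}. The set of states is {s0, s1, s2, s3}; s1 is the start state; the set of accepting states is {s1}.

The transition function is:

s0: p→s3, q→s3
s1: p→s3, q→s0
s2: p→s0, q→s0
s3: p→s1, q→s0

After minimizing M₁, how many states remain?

Reachable states from the start: {s0,s1,s3}. Unreachable: {s2} — drop them.
P0 = {s1} | {s0,s3}.
Split {s0,s3} by δ(·,p) → {s0} and {s3}.
No further refinement is possible. Final partition (3 blocks): {s1} | {s0} | {s3}.

3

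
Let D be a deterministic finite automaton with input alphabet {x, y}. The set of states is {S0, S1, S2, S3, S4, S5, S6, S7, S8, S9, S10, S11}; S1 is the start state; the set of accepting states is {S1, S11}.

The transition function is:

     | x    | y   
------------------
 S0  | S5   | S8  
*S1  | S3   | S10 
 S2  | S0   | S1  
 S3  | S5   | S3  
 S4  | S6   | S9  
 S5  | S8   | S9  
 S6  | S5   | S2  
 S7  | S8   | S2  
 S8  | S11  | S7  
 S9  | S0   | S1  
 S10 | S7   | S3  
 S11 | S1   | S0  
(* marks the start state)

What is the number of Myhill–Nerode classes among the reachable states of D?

7

Reachable states from the start: {S0,S1,S2,S3,S5,S7,S8,S9,S10,S11}. Unreachable: {S4,S6} — drop them.
Initial partition by acceptance: {S1,S11} | {S0,S2,S3,S5,S7,S8,S9,S10}.
On input x, block {S1,S11} splits into {S1} and {S11}.
On input x, block {S0,S2,S3,S5,S7,S8,S9,S10} splits into {S0,S2,S3,S5,S7,S9,S10} and {S8}.
Split {S0,S2,S3,S5,S7,S9,S10} by δ(·,x) → {S0,S2,S3,S9,S10} and {S5,S7}.
On input x, block {S0,S2,S3,S9,S10} splits into {S0,S3,S10} and {S2,S9}.
Refine {S0,S3,S10} on symbol y: members go to different blocks, giving {S3,S10} and {S0}.
Stable partition: {S1} | {S3,S10} | {S11} | {S8} | {S5,S7} | {S2,S9} | {S0} — 7 equivalence classes.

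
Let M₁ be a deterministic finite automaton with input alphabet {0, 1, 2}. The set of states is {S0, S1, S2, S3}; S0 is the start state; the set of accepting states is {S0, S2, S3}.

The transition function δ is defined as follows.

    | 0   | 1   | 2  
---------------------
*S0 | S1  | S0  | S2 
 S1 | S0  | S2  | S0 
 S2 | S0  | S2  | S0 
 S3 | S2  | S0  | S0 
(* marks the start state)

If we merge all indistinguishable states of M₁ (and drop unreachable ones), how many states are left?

First remove the unreachable states {S3}; 3 states remain.
Start with accepting vs non-accepting: {S0,S2} | {S1}.
Split {S0,S2} by δ(·,0) → {S0} and {S2}.
Stable partition: {S0} | {S1} | {S2} — 3 equivalence classes.

3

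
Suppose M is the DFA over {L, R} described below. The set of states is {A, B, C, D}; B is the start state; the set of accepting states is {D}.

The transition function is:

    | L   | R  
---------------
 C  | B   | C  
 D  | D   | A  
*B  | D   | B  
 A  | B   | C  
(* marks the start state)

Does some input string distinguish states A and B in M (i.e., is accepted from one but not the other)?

Initial partition by acceptance: {D} | {A,B,C}.
Split {A,B,C} by δ(·,L) → {A,C} and {B}.
Stable partition: {D} | {A,C} | {B} — 3 equivalence classes.
A and B end up in different blocks, so they are distinguishable. For instance, the string 'L' is accepted from only B.

Yes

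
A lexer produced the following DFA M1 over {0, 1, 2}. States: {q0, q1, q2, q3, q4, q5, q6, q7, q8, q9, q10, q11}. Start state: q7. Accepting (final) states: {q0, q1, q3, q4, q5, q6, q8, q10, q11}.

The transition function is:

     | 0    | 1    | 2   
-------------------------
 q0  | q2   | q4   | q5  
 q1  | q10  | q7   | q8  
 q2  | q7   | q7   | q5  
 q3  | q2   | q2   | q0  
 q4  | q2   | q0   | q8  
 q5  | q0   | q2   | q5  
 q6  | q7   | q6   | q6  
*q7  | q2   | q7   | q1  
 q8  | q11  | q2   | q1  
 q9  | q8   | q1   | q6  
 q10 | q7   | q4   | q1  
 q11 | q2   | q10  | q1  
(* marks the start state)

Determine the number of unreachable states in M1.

Starting at q7 and following transitions, the reachable set is {q0, q1, q2, q4, q5, q7, q8, q10, q11}. That leaves q3, q6, q9 unreachable — 3 in total.

3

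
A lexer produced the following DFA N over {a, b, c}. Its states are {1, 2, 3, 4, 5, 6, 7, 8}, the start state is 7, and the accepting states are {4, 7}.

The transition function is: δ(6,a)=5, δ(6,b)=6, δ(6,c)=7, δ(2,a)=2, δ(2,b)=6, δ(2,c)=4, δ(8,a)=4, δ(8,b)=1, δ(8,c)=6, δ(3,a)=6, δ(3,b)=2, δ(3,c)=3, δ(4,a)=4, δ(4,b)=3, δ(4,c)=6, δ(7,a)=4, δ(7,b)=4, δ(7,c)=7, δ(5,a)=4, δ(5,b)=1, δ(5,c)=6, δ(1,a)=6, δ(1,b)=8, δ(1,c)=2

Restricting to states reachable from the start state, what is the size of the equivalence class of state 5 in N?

All states are reachable from the start state.
P0 = {4,7} | {1,2,3,5,6,8}.
Refine {4,7} on symbol b: members go to different blocks, giving {4} and {7}.
Refine {1,2,3,5,6,8} on symbol a: members go to different blocks, giving {1,2,3,6} and {5,8}.
On input a, block {1,2,3,6} splits into {1,2,3} and {6}.
Split {1,2,3} by δ(·,a) → {1,3} and {2}.
Split {1,3} by δ(·,b) → {1} and {3}.
The partition is now stable with 7 blocks: {4} | {1} | {7} | {5,8} | {6} | {2} | {3}.
The equivalence class containing 5 is {5,8}, of size 2.

2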